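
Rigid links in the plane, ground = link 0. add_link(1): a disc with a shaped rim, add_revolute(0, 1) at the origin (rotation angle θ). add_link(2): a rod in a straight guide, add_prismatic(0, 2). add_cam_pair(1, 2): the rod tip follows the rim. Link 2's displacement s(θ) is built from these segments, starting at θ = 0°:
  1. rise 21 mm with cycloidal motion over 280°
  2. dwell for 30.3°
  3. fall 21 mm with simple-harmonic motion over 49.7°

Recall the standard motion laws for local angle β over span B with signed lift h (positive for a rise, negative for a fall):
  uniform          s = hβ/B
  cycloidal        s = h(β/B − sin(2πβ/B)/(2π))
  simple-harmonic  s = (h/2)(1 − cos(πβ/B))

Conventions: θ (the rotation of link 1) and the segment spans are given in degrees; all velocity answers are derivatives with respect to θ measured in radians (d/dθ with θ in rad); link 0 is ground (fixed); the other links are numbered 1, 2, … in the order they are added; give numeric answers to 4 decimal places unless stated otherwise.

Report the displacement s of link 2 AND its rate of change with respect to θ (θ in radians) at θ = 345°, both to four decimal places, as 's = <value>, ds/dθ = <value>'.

segment 1 (0° to 280°, cycloidal, h = 21) is passed completely: s = 0.0000 + (21) = 21.0000
segment 2 (280° to 310.3°, dwell): s unchanged at 21.0000
θ = 345° falls in segment 3 (310.3° to 360°, simple-harmonic, h = -21): β = 345 − 310.3 = 34.7°, B = 49.7°; Δs = -21/2·(1 − cos(π·0.6982)) = -16.6233; s = 21.0000 − 16.6233 = 4.3767
velocity in seg [310.3°–360°] (simple-harmonic), θ in radians: β = 34.7° = 0.6056 rad, B = 49.7° = 0.8674 rad; ds/dθ = (πh/(2B)) sin(πβ/B) = (π·(-21)/(2·0.8674)) sin(π·0.6982) = -30.892099 mm/rad

s = 4.3767, ds/dθ = -30.8921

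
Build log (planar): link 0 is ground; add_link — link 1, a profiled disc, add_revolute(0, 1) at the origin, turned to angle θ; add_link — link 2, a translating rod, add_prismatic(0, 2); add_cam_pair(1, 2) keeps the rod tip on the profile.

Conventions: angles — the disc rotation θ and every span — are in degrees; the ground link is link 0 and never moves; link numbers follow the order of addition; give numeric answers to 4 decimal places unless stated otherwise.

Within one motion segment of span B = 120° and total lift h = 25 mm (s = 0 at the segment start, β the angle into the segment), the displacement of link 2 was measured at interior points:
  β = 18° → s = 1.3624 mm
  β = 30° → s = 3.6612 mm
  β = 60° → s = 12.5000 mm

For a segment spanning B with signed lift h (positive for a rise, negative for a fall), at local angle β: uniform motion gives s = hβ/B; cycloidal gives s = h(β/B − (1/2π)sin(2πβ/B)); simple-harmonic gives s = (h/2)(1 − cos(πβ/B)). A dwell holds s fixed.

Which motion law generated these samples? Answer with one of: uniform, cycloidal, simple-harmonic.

candidates at β/B = r: uniform s = h·r (linear in β); cycloidal s = h·(r − sin(2πr)/(2π)); simple-harmonic s = (h/2)(1 − cos(πr))
β=18°: printed 1.3624 | uniform 3.7500, cycloidal 0.5310, simple-harmonic 1.3624
β=30°: printed 3.6612 | uniform 6.2500, cycloidal 2.2711, simple-harmonic 3.6612
β=60°: printed 12.5000 | uniform 12.5000, cycloidal 12.5000, simple-harmonic 12.5000
only one law matches every sample → simple-harmonic

simple-harmonic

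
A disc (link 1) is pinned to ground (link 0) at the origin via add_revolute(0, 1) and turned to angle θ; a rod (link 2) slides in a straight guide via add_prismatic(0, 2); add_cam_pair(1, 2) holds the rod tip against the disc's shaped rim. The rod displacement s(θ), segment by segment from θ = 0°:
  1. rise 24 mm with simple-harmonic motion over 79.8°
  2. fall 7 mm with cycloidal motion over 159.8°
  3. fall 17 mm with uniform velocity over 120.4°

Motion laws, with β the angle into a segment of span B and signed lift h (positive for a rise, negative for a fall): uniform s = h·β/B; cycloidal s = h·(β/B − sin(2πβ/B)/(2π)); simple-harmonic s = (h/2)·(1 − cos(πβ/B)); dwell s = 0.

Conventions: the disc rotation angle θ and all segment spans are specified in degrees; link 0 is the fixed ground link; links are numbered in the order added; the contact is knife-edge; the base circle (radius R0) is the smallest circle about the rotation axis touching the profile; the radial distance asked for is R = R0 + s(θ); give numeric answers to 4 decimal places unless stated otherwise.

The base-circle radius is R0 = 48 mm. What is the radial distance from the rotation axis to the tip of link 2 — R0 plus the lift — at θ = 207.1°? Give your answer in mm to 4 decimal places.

segment 1 (0° to 79.8°, simple-harmonic, h = 24) is passed completely: s = 0.0000 + (24) = 24.0000
θ = 207.1° falls in segment 2 (79.8° to 239.6°, cycloidal, h = -7): β = 207.1 − 79.8 = 127.3°, B = 159.8°; Δs = -7·(0.7966 − sin(2π·0.7966)/(2π)) = -6.6430; s = 24.0000 − 6.6430 = 17.3570
R = R0 + s = 48 + 17.3570 = 65.3570

65.3570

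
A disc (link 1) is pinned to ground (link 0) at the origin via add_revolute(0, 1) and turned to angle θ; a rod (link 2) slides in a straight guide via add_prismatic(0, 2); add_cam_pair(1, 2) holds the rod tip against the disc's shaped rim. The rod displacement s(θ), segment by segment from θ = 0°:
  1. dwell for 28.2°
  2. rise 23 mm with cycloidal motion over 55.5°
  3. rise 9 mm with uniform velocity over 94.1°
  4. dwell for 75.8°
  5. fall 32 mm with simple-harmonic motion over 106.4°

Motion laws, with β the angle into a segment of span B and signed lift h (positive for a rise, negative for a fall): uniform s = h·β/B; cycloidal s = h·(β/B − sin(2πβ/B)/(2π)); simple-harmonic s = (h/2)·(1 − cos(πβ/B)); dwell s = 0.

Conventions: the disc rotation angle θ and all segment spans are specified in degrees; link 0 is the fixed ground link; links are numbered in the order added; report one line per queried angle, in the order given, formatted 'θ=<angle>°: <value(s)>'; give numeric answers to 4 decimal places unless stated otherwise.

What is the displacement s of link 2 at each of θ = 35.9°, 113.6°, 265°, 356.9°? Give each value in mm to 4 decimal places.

segment 1 (0° to 28.2°, dwell): s unchanged at 0.0000
θ = 35.9° falls in segment 2 (28.2° to 83.7°, cycloidal, h = 23): β = 35.9 − 28.2 = 7.7°, B = 55.5°; Δs = 23·(0.1387 − sin(2π·0.1387)/(2π)) = 0.3891; s = 0.0000 + 0.3891 = 0.3891
segment 2 (28.2° to 83.7°, cycloidal, h = 23) is passed completely: s = 0.0000 + (23) = 23.0000
θ = 113.6° falls in segment 3 (83.7° to 177.8°, uniform, h = 9): β = 113.6 − 83.7 = 29.9°, B = 94.1°; Δs = 9·29.9/94.1 = 2.8597; s = 23.0000 + 2.8597 = 25.8597
segment 3 (83.7° to 177.8°, uniform, h = 9) is passed completely: s = 23.0000 + (9) = 32.0000
segment 4 (177.8° to 253.6°, dwell): s unchanged at 32.0000
θ = 265° falls in segment 5 (253.6° to 360°, simple-harmonic, h = -32): β = 265 − 253.6 = 11.4°, B = 106.4°; Δs = -32/2·(1 − cos(π·0.1071)) = -0.8979; s = 32.0000 − 0.8979 = 31.1021
θ = 356.9° falls in segment 5 (253.6° to 360°, simple-harmonic, h = -32): β = 356.9 − 253.6 = 103.3°, B = 106.4°; Δs = -32/2·(1 − cos(π·0.9709)) = -31.9330; s = 32.0000 − 31.9330 = 0.0670

θ=35.9°: 0.3891
θ=113.6°: 25.8597
θ=265°: 31.1021
θ=356.9°: 0.0670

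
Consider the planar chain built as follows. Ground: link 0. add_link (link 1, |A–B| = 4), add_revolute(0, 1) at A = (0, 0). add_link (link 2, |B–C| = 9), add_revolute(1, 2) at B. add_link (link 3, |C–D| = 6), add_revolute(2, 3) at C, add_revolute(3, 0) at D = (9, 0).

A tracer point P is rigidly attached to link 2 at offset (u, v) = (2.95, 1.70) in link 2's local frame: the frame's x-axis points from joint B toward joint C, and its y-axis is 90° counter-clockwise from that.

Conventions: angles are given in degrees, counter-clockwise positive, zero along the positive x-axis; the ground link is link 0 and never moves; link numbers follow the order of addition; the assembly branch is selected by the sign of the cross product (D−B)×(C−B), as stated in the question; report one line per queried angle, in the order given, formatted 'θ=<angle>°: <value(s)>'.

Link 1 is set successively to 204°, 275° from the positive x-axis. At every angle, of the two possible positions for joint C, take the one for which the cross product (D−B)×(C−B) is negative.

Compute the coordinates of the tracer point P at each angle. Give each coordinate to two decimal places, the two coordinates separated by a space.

A=(0,0), D=(9.00,0)
θ=204°: B = A + 4.00·(cos204°, sin204°) = (-3.6542, -1.6269)
θ=204°: |BD| = 12.7583
θ=204°: circle(B,9.00) ∩ circle(D,6.00): a=8.1427, h=3.8335
θ=204°:   candidates: C₊=(3.9332,3.2137) cross=48.910; C₋=(4.9109,-4.3908) cross=-48.910
θ=204°:   branch - wants cross < 0 → take C=(4.9109,-4.3908) (cross=-48.910)
θ=204°: ex = (C−B)/|BC| = (0.9517,-0.3071); ey = (0.3071,0.9517)
θ=204°: P = B + 2.95·ex + 1.70·ey = (-0.3247,-0.9150)
θ=275°: B = A + 4.00·(cos275°, sin275°) = (0.3486, -3.9848)
θ=275°: |BD| = 9.5250
θ=275°: circle(B,9.00) ∩ circle(D,6.00): a=7.1247, h=5.4990
θ=275°:   candidates: C₊=(4.5194,3.9905) cross=52.378; C₋=(9.1204,-5.9988) cross=-52.378
θ=275°:   branch - wants cross < 0 → take C=(9.1204,-5.9988) (cross=-52.378)
θ=275°: ex = (C−B)/|BC| = (0.9746,-0.2238); ey = (0.2238,0.9746)
θ=275°: P = B + 2.95·ex + 1.70·ey = (3.6042,-2.9880)

θ=204°: -0.32 -0.92
θ=275°: 3.60 -2.99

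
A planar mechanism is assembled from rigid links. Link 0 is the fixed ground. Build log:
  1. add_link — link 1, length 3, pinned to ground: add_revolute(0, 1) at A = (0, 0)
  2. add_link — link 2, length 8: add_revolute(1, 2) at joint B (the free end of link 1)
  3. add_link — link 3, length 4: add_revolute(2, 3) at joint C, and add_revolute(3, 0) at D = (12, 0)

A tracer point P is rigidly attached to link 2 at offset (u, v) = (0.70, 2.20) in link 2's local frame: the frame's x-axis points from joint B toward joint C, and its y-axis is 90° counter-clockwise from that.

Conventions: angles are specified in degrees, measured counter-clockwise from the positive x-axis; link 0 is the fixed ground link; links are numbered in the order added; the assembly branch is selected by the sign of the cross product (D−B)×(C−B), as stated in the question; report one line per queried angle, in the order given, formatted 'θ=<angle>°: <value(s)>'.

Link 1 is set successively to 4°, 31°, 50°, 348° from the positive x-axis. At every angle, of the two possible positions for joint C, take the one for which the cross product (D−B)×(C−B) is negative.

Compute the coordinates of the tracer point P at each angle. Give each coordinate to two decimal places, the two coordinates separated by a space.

A=(0,0), D=(12.00,0)
θ=4°: B = A + 3.00·(cos4°, sin4°) = (2.9927, 0.2093)
θ=4°: |BD| = 9.0097
θ=4°: circle(B,8.00) ∩ circle(D,4.00): a=7.1687, h=3.5511
θ=4°:   candidates: C₊=(10.2419,3.5929) cross=31.995; C₋=(10.0769,-3.5074) cross=-31.995
θ=4°:   branch - wants cross < 0 → take C=(10.0769,-3.5074) (cross=-31.995)
θ=4°: ex = (C−B)/|BC| = (0.8855,-0.4646); ey = (0.4646,0.8855)
θ=4°: P = B + 0.70·ex + 2.20·ey = (4.6346,1.8322)
θ=31°: B = A + 3.00·(cos31°, sin31°) = (2.5715, 1.5451)
θ=31°: |BD| = 9.5543
θ=31°: circle(B,8.00) ∩ circle(D,4.00): a=7.2891, h=3.2968
θ=31°:   candidates: C₊=(10.2978,3.6197) cross=31.499; C₋=(9.2315,-2.8871) cross=-31.499
θ=31°:   branch - wants cross < 0 → take C=(9.2315,-2.8871) (cross=-31.499)
θ=31°: ex = (C−B)/|BC| = (0.8325,-0.5540); ey = (0.5540,0.8325)
θ=31°: P = B + 0.70·ex + 2.20·ey = (4.3731,2.9888)
θ=50°: B = A + 3.00·(cos50°, sin50°) = (1.9284, 2.2981)
θ=50°: |BD| = 10.3305
θ=50°: circle(B,8.00) ∩ circle(D,4.00): a=7.4885, h=2.8148
θ=50°:   candidates: C₊=(9.8554,3.3765) cross=29.078; C₋=(8.6030,-2.1120) cross=-29.078
θ=50°:   branch - wants cross < 0 → take C=(8.6030,-2.1120) (cross=-29.078)
θ=50°: ex = (C−B)/|BC| = (0.8343,-0.5513); ey = (0.5513,0.8343)
θ=50°: P = B + 0.70·ex + 2.20·ey = (3.7252,3.7478)
θ=348°: B = A + 3.00·(cos348°, sin348°) = (2.9344, -0.6237)
θ=348°: |BD| = 9.0870
θ=348°: circle(B,8.00) ∩ circle(D,4.00): a=7.1846, h=3.5187
θ=348°:   candidates: C₊=(9.8606,3.3798) cross=31.974; C₋=(10.3437,-3.6410) cross=-31.974
θ=348°:   branch - wants cross < 0 → take C=(10.3437,-3.6410) (cross=-31.974)
θ=348°: ex = (C−B)/|BC| = (0.9262,-0.3772); ey = (0.3772,0.9262)
θ=348°: P = B + 0.70·ex + 2.20·ey = (4.4125,1.1498)

θ=4°: 4.63 1.83
θ=31°: 4.37 2.99
θ=50°: 3.73 3.75
θ=348°: 4.41 1.15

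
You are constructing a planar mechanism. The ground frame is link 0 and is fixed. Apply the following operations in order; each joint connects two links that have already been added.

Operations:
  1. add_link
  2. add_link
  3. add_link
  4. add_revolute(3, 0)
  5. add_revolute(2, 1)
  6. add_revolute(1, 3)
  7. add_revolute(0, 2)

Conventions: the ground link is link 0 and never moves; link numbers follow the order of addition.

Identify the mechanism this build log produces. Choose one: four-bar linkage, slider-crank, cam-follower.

links: 4 (incl. ground); joints: 4 revolute, 0 prismatic, 0 higher (cam) pair, forming one closed loop
4 links in a single 4R loop → four-bar linkage

four-bar linkage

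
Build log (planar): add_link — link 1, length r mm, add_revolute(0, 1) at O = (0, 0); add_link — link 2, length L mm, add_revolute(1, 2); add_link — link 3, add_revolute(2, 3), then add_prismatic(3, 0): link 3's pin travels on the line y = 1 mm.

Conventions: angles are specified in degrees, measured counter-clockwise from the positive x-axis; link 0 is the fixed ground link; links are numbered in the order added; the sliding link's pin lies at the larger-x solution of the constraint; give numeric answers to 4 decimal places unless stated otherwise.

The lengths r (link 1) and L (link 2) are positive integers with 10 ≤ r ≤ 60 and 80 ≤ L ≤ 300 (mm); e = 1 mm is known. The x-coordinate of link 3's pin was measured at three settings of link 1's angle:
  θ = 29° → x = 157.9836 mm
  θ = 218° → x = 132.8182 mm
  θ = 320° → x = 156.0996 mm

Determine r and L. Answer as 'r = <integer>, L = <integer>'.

constraint per measurement: (x − r cos θ)² + (r sin θ − e)² = L²
subtracting the θ₁ and θ₂ equations cancels the r² and L² terms:
r = (x₁² − x₂²) / (2[(x₁cos θ₁ + e sin θ₁) − (x₂cos θ₂ + e sin θ₂)]) = 15.0000 → r = 15
L² = (x₁ − r cos θ₁)² + (r sin θ₁ − e)² = 21025.0065 → L = 145.0000 → L = 145
check at θ₃=320°: x = 156.0996 (printed 156.0996) ✓

r = 15, L = 145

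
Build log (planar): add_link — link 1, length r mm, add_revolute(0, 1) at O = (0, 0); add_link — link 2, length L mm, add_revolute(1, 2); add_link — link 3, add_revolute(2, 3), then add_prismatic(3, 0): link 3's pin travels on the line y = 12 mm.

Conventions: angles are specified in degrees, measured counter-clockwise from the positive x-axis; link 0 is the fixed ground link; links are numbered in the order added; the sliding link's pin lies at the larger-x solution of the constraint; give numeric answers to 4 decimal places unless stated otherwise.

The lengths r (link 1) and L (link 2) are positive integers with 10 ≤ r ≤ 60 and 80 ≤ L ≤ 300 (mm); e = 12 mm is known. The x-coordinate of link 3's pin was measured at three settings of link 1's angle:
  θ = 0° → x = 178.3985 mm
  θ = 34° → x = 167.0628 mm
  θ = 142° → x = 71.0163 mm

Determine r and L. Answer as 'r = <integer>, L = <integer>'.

constraint per measurement: (x − r cos θ)² + (r sin θ − e)² = L²
subtracting the θ₁ and θ₂ equations cancels the r² and L² terms:
r = (x₁² − x₂²) / (2[(x₁cos θ₁ + e sin θ₁) − (x₂cos θ₂ + e sin θ₂)]) = 59.0000 → r = 59
L² = (x₁ − r cos θ₁)² + (r sin θ₁ − e)² = 14400.0018 → L = 120.0000 → L = 120
check at θ₃=142°: x = 71.0163 (printed 71.0163) ✓

r = 59, L = 120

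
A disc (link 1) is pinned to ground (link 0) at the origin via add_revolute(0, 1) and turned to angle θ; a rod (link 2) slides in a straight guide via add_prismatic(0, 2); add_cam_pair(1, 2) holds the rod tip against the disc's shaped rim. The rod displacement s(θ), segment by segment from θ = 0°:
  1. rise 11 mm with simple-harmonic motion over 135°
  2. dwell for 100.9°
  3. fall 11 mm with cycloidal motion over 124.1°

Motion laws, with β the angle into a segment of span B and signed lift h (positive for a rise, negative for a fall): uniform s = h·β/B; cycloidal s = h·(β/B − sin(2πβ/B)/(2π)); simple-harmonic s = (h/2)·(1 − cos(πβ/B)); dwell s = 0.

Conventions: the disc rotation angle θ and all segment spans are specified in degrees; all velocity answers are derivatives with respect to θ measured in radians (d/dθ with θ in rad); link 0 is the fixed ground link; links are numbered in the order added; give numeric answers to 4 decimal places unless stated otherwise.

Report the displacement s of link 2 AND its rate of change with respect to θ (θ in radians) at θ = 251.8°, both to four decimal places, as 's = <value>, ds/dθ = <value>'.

segment 1 (0° to 135°, simple-harmonic, h = 11) is passed completely: s = 0.0000 + (11) = 11.0000
segment 2 (135° to 235.9°, dwell): s unchanged at 11.0000
θ = 251.8° falls in segment 3 (235.9° to 360°, cycloidal, h = -11): β = 251.8 − 235.9 = 15.9°, B = 124.1°; Δs = -11·(0.1281 − sin(2π·0.1281)/(2π)) = -0.1474; s = 11.0000 − 0.1474 = 10.8526
velocity in seg [235.9°–360°] (cycloidal), θ in radians: β = 15.9° = 0.2775 rad, B = 124.1° = 2.1660 rad; ds/dθ = (h/B)(1 − cos(2πβ/B)) = ((-11)/2.1660)(1 − cos(2π·0.1281)) = -1.558627 mm/rad

s = 10.8526, ds/dθ = -1.5586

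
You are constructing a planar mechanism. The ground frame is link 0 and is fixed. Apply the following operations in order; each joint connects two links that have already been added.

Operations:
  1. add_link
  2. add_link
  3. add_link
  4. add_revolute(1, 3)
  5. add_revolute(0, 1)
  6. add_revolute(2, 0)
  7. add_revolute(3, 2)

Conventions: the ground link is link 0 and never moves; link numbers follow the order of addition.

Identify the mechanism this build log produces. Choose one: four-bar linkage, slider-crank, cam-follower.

links: 4 (incl. ground); joints: 4 revolute, 0 prismatic, 0 higher (cam) pair, forming one closed loop
4 links in a single 4R loop → four-bar linkage

four-bar linkage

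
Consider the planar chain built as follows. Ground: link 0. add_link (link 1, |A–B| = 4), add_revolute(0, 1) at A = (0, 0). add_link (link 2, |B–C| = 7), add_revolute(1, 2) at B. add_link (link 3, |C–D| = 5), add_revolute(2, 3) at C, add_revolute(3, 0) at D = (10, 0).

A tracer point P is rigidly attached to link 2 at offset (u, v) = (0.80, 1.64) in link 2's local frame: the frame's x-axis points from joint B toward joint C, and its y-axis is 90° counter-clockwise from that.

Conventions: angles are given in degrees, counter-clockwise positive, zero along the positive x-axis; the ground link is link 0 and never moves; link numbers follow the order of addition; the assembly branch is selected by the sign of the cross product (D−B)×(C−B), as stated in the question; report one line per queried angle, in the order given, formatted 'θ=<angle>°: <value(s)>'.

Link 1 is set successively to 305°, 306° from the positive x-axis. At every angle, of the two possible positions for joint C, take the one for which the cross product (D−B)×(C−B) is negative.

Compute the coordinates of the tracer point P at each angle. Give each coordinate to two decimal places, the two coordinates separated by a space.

A=(0,0), D=(10.00,0)
θ=305°: B = A + 4.00·(cos305°, sin305°) = (2.2943, -3.2766)
θ=305°: |BD| = 8.3734
θ=305°: circle(B,7.00) ∩ circle(D,5.00): a=5.6198, h=4.1735
θ=305°:   candidates: C₊=(5.8329,2.7631) cross=34.946; C₋=(9.0991,-4.9182) cross=-34.946
θ=305°:   branch - wants cross < 0 → take C=(9.0991,-4.9182) (cross=-34.946)
θ=305°: ex = (C−B)/|BC| = (0.9721,-0.2345); ey = (0.2345,0.9721)
θ=305°: P = B + 0.80·ex + 1.64·ey = (3.4566,-1.8699)
θ=306°: B = A + 4.00·(cos306°, sin306°) = (2.3511, -3.2361)
θ=306°: |BD| = 8.3053
θ=306°: circle(B,7.00) ∩ circle(D,5.00): a=5.5975, h=4.2033
θ=306°:   candidates: C₊=(5.8685,2.8161) cross=34.910; C₋=(9.1440,-4.9262) cross=-34.910
θ=306°:   branch - wants cross < 0 → take C=(9.1440,-4.9262) (cross=-34.910)
θ=306°: ex = (C−B)/|BC| = (0.9704,-0.2414); ey = (0.2414,0.9704)
θ=306°: P = B + 0.80·ex + 1.64·ey = (3.5234,-1.8377)

θ=305°: 3.46 -1.87
θ=306°: 3.52 -1.84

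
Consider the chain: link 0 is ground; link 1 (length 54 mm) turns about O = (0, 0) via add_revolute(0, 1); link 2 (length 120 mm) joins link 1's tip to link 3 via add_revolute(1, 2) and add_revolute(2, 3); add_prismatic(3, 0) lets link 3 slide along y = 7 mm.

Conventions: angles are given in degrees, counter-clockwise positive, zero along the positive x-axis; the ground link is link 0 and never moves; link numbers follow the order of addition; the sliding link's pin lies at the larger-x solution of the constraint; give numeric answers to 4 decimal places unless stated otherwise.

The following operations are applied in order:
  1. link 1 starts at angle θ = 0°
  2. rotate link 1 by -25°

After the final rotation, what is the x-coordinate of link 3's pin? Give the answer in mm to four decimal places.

geometry: r = 54 mm, L = 120 mm, e = 7 mm; θ starts at 0°
rotate link 1 by -25°: θ ← 0° -25° = -25°
crank pin P = (r cos θ, r sin θ) = (48.940620, -22.821386)
h = r sin θ − e = -22.821386 − 7 = -29.821386
x = r cos θ + √(L² − h²) = 48.940620 + 116.235472 = 165.176092

165.1761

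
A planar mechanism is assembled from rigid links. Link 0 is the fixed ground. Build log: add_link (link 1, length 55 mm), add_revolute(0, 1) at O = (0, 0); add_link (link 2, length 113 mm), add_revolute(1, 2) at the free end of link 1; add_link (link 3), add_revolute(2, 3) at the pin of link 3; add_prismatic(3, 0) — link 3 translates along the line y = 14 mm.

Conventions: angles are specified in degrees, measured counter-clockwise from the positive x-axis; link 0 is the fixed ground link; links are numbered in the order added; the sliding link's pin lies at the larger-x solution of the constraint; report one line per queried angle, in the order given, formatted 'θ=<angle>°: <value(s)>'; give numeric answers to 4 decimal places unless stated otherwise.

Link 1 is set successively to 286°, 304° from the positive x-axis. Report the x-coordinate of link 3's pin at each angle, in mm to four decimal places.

geometry: r = 55 mm, L = 113 mm, e = 14 mm
θ=286°: crank pin P = (r cos θ, r sin θ) = (15.160055, -52.869393)
θ=286°: h = r sin θ − e = -52.869393 − 14 = -66.869393
θ=286°: x = r cos θ + √(L² − h²) = 15.160055 + 91.090528 = 106.250582
θ=304°: crank pin P = (r cos θ, r sin θ) = (30.755610, -45.597066)
θ=304°: h = r sin θ − e = -45.597066 − 14 = -59.597066
θ=304°: x = r cos θ + √(L² − h²) = 30.755610 + 96.006196 = 126.761806

θ=286°: 106.2506
θ=304°: 126.7618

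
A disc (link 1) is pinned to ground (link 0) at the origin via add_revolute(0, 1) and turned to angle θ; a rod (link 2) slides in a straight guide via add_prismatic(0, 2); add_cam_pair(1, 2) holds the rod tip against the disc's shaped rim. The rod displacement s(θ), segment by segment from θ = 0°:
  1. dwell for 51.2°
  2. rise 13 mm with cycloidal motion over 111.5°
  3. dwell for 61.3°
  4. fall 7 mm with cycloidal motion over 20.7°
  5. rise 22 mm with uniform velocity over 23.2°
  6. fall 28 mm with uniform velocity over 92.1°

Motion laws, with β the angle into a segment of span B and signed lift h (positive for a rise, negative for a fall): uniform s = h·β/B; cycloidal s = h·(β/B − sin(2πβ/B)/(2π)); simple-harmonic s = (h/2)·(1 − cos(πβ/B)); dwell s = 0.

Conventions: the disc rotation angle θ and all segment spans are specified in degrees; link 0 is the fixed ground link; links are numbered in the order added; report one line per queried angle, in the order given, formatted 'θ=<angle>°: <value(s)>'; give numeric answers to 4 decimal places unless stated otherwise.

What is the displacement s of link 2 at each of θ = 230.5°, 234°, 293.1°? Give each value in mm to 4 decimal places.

segment 1 (0° to 51.2°, dwell): s unchanged at 0.0000
segment 2 (51.2° to 162.7°, cycloidal, h = 13) is passed completely: s = 0.0000 + (13) = 13.0000
segment 3 (162.7° to 224°, dwell): s unchanged at 13.0000
θ = 230.5° falls in segment 4 (224° to 244.7°, cycloidal, h = -7): β = 230.5 − 224 = 6.5°, B = 20.7°; Δs = -7·(0.3140 − sin(2π·0.3140)/(2π)) = -1.1729; s = 13.0000 − 1.1729 = 11.8271
θ = 234° falls in segment 4 (224° to 244.7°, cycloidal, h = -7): β = 234 − 224 = 10°, B = 20.7°; Δs = -7·(0.4831 − sin(2π·0.4831)/(2π)) = -3.2635; s = 13.0000 − 3.2635 = 9.7365
segment 4 (224° to 244.7°, cycloidal, h = -7) is passed completely: s = 13.0000 + (-7) = 6.0000
segment 5 (244.7° to 267.9°, uniform, h = 22) is passed completely: s = 6.0000 + (22) = 28.0000
θ = 293.1° falls in segment 6 (267.9° to 360°, uniform, h = -28): β = 293.1 − 267.9 = 25.2°, B = 92.1°; Δs = -28·25.2/92.1 = -7.6612; s = 28.0000 − 7.6612 = 20.3388

θ=230.5°: 11.8271
θ=234°: 9.7365
θ=293.1°: 20.3388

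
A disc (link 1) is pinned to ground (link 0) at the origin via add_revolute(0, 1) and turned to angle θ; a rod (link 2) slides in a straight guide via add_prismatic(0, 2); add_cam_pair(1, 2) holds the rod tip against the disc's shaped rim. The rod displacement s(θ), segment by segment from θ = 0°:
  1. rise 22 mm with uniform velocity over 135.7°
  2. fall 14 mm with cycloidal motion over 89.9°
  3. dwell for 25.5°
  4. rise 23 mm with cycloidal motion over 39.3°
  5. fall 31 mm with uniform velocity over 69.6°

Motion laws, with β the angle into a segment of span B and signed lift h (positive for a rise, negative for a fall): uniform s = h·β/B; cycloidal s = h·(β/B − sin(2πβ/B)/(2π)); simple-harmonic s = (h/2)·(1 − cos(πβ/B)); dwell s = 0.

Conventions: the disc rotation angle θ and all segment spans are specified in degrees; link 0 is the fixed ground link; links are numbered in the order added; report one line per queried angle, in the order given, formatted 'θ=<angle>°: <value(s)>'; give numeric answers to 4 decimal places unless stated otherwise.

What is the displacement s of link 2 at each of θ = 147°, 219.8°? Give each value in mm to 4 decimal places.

segment 1 (0° to 135.7°, uniform, h = 22) is passed completely: s = 0.0000 + (22) = 22.0000
θ = 147° falls in segment 2 (135.7° to 225.6°, cycloidal, h = -14): β = 147 − 135.7 = 11.3°, B = 89.9°; Δs = -14·(0.1257 − sin(2π·0.1257)/(2π)) = -0.1773; s = 22.0000 − 0.1773 = 21.8227
θ = 219.8° falls in segment 2 (135.7° to 225.6°, cycloidal, h = -14): β = 219.8 − 135.7 = 84.1°, B = 89.9°; Δs = -14·(0.9355 − sin(2π·0.9355)/(2π)) = -13.9755; s = 22.0000 − 13.9755 = 8.0245

θ=147°: 21.8227
θ=219.8°: 8.0245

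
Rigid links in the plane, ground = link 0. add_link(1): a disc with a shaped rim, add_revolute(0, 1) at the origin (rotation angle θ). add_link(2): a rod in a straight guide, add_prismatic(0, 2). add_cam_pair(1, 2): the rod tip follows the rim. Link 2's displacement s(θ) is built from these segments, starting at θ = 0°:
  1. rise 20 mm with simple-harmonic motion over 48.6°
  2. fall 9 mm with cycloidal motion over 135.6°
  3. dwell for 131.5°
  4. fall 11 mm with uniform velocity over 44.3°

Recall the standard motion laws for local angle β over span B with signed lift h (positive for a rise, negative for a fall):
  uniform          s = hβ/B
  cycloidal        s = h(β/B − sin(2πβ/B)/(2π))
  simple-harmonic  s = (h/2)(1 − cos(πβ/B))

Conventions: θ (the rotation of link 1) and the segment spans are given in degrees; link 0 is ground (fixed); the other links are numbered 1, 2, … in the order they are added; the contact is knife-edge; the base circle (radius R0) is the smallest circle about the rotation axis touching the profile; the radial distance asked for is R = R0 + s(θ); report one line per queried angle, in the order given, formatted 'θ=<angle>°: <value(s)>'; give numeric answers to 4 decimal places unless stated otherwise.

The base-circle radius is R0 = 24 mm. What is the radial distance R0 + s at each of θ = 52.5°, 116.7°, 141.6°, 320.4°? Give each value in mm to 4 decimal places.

segment 1 (0° to 48.6°, simple-harmonic, h = 20) is passed completely: s = 0.0000 + (20) = 20.0000
θ = 52.5° falls in segment 2 (48.6° to 184.2°, cycloidal, h = -9): β = 52.5 − 48.6 = 3.9°, B = 135.6°; Δs = -9·(0.0288 − sin(2π·0.0288)/(2π)) = -0.0014; s = 20.0000 − 0.0014 = 19.9986
θ = 116.7° falls in segment 2 (48.6° to 184.2°, cycloidal, h = -9): β = 116.7 − 48.6 = 68.1°, B = 135.6°; Δs = -9·(0.5022 − sin(2π·0.5022)/(2π)) = -4.5398; s = 20.0000 − 4.5398 = 15.4602
θ = 141.6° falls in segment 2 (48.6° to 184.2°, cycloidal, h = -9): β = 141.6 − 48.6 = 93°, B = 135.6°; Δs = -9·(0.6858 − sin(2π·0.6858)/(2π)) = -7.4901; s = 20.0000 − 7.4901 = 12.5099
segment 2 (48.6° to 184.2°, cycloidal, h = -9) is passed completely: s = 20.0000 + (-9) = 11.0000
segment 3 (184.2° to 315.7°, dwell): s unchanged at 11.0000
θ = 320.4° falls in segment 4 (315.7° to 360°, uniform, h = -11): β = 320.4 − 315.7 = 4.7°, B = 44.3°; Δs = -11·4.7/44.3 = -1.1670; s = 11.0000 − 1.1670 = 9.8330
θ=52.5°: R = R0 + s = 24 + 19.9986 = 43.9986
θ=116.7°: R = R0 + s = 24 + 15.4602 = 39.4602
θ=141.6°: R = R0 + s = 24 + 12.5099 = 36.5099
θ=320.4°: R = R0 + s = 24 + 9.8330 = 33.8330

θ=52.5°: 43.9986
θ=116.7°: 39.4602
θ=141.6°: 36.5099
θ=320.4°: 33.8330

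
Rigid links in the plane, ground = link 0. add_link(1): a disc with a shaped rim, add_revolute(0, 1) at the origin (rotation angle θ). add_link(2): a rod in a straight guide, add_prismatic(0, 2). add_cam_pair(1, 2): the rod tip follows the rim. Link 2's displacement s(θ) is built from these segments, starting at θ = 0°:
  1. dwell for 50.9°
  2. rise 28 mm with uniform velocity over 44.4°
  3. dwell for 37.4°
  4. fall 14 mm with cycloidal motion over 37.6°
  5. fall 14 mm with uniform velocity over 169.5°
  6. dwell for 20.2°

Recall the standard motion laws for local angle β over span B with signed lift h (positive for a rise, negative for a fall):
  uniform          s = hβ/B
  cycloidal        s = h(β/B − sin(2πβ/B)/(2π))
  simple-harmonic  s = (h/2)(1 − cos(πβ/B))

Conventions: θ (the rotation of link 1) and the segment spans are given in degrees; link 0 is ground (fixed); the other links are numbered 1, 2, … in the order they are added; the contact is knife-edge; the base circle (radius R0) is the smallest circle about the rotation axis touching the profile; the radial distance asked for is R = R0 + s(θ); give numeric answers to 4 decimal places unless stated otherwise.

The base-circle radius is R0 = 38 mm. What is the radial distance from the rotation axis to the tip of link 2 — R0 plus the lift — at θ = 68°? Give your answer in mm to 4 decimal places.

segment 1 (0° to 50.9°, dwell): s unchanged at 0.0000
θ = 68° falls in segment 2 (50.9° to 95.3°, uniform, h = 28): β = 68 − 50.9 = 17.1°, B = 44.4°; Δs = 28·17.1/44.4 = 10.7838; s = 0.0000 + 10.7838 = 10.7838
R = R0 + s = 38 + 10.7838 = 48.7838

48.7838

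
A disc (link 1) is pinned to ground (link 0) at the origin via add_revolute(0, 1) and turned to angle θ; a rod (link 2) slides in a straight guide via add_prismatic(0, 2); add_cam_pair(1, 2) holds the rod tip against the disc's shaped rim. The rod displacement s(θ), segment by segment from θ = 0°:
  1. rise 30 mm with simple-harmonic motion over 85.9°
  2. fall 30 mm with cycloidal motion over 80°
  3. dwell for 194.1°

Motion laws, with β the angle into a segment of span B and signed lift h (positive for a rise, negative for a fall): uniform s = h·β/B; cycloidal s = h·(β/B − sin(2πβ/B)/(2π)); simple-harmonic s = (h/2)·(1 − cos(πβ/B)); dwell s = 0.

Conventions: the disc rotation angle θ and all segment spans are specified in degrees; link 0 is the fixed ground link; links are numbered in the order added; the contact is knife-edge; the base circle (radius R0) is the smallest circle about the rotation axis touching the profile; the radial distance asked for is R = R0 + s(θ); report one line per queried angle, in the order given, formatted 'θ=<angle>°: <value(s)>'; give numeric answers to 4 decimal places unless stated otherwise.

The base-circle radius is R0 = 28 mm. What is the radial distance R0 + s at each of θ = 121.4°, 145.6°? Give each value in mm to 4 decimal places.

segment 1 (0° to 85.9°, simple-harmonic, h = 30) is passed completely: s = 0.0000 + (30) = 30.0000
θ = 121.4° falls in segment 2 (85.9° to 165.9°, cycloidal, h = -30): β = 121.4 − 85.9 = 35.5°, B = 80°; Δs = -30·(0.4437 − sin(2π·0.4437)/(2π)) = -11.6599; s = 30.0000 − 11.6599 = 18.3401
θ = 145.6° falls in segment 2 (85.9° to 165.9°, cycloidal, h = -30): β = 145.6 − 85.9 = 59.7°, B = 80°; Δs = -30·(0.7462 − sin(2π·0.7462)/(2π)) = -27.1608; s = 30.0000 − 27.1608 = 2.8392
θ=121.4°: R = R0 + s = 28 + 18.3401 = 46.3401
θ=145.6°: R = R0 + s = 28 + 2.8392 = 30.8392

θ=121.4°: 46.3401
θ=145.6°: 30.8392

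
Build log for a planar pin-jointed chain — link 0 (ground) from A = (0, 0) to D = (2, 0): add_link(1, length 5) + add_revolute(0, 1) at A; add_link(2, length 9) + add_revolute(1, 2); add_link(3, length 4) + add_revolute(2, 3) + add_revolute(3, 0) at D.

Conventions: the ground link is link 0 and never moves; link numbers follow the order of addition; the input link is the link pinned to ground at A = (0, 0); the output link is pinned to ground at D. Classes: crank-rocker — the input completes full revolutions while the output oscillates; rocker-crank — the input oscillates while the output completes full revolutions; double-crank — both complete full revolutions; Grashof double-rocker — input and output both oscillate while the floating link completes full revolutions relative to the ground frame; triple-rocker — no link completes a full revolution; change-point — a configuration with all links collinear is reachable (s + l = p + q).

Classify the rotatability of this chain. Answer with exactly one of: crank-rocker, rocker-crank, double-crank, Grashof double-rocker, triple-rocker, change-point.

lengths: ground=2, input=5, coupler=9, output=4
sorted: s=2 (shortest), l=9 (longest), p+q=9
s + l = 11 vs p + q = 9
s + l > p + q → non-Grashof → no link fully rotates → triple-rocker

triple-rocker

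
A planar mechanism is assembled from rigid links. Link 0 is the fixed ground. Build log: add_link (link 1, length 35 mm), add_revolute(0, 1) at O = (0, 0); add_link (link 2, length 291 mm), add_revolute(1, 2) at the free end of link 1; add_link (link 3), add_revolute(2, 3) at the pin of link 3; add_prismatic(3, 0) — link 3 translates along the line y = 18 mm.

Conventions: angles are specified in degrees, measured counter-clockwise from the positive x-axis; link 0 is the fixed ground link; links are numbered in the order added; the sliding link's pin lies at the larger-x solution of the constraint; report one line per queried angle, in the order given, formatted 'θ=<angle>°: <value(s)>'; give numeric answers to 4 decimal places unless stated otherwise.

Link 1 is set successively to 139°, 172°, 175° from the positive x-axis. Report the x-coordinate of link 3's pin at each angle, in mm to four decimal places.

geometry: r = 35 mm, L = 291 mm, e = 18 mm
θ=139°: crank pin P = (r cos θ, r sin θ) = (-26.414835, 22.962066)
θ=139°: h = r sin θ − e = 22.962066 − 18 = 4.962066
θ=139°: x = r cos θ + √(L² − h²) = -26.414835 + 290.957691 = 264.542856
θ=172°: crank pin P = (r cos θ, r sin θ) = (-34.659382, 4.871059)
θ=172°: h = r sin θ − e = 4.871059 − 18 = -13.128941
θ=172°: x = r cos θ + √(L² − h²) = -34.659382 + 290.703682 = 256.044300
θ=175°: crank pin P = (r cos θ, r sin θ) = (-34.866814, 3.050451)
θ=175°: h = r sin θ − e = 3.050451 − 18 = -14.949549
θ=175°: x = r cos θ + √(L² − h²) = -34.866814 + 290.615745 = 255.748930

θ=139°: 264.5429
θ=172°: 256.0443
θ=175°: 255.7489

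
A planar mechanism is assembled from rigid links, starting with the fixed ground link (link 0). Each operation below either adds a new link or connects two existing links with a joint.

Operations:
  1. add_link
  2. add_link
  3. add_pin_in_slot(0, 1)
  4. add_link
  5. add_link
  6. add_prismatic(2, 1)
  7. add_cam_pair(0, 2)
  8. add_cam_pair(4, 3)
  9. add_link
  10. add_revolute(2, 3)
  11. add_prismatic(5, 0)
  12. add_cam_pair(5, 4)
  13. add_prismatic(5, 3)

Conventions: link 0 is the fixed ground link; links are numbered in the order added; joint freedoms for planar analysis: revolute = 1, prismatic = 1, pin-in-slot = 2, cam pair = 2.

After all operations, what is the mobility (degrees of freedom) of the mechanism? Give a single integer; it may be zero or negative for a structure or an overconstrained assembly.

link 0 = ground. State L|J1|J2 = 1|0|0
+link1  2|0|0
+link2  3|0|0
PS(0,1) f=2→J2  3|0|1
+link3  4|0|1
+link4  5|0|1
P(2,1) f=1→J1  5|1|1
C(0,2) f=2→J2  5|1|2
C(4,3) f=2→J2  5|1|3
+link5  6|1|3
R(2,3) f=1→J1  6|2|3
P(5,0) f=1→J1  6|3|3
C(5,4) f=2→J2  6|3|4
P(5,3) f=1→J1  6|4|4
M = 3(6−1)−2·4−4 = 15−8−4 = 3

M = 3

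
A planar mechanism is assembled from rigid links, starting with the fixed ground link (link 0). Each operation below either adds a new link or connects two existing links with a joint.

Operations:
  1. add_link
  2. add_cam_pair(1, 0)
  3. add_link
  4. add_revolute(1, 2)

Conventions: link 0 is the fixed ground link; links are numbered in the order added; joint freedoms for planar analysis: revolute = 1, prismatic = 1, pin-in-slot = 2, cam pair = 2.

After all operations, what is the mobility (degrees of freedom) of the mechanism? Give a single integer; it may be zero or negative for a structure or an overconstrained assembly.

ground; <1,0,0>
#1 <2,0,0>
C:1↔0 J2 <2,0,1>
#2 <3,0,1>
R:1↔2 J1 <3,1,1>
3×2 − 2×1 − 1×1 = 3

M = 3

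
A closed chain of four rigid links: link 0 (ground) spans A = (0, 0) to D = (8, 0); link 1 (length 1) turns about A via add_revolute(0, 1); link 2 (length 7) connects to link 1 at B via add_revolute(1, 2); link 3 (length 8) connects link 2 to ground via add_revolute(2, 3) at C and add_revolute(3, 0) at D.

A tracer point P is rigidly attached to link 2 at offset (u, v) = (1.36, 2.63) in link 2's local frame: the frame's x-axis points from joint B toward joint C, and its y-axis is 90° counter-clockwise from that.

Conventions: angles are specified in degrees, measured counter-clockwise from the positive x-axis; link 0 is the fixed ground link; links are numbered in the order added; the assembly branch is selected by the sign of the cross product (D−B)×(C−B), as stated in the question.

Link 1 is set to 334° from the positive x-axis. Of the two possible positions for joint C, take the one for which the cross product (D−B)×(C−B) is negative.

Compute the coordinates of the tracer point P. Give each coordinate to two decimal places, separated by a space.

A=(0,0), D=(8.00,0)
B = A + 1.00·(cos334°, sin334°) = (0.8988, -0.4384)
|BD| = 7.1147
circle(B,7.00) ∩ circle(D,8.00): a=2.5032, h=6.5371
  candidates: C₊=(2.9945,6.2406) cross=46.510; C₋=(3.8000,-6.8088) cross=-46.510
  branch - wants cross < 0 → take C=(3.8000,-6.8088) (cross=-46.510)
ex = (C−B)/|BC| = (0.4145,-0.9101); ey = (0.9101,0.4145)
P = B + 1.36·ex + 2.63·ey = (3.8559,-0.5860)

3.86 -0.59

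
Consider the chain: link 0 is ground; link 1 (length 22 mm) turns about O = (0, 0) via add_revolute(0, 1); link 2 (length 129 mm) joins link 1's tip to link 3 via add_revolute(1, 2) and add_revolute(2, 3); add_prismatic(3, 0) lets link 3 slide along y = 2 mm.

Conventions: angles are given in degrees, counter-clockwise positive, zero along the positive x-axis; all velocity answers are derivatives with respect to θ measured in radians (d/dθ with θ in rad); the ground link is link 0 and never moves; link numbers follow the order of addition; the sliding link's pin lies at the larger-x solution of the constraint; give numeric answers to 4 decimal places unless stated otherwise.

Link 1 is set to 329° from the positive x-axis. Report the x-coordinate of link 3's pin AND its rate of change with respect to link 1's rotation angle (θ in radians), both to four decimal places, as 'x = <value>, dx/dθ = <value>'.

geometry: r = 22 mm, L = 129 mm, e = 2 mm
crank pin P = (r cos θ, r sin θ) = (18.857681, -11.330838)
h = r sin θ − e = -11.330838 − 2 = -13.330838
x = r cos θ + √(L² − h²) = 18.857681 + 128.309348 = 147.167029
dx/dθ = −r sin θ − h·r cos θ/√(L² − h²) (θ in radians; h = -13.330838) = 13.290077

x = 147.1670, dx/dθ = 13.2901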